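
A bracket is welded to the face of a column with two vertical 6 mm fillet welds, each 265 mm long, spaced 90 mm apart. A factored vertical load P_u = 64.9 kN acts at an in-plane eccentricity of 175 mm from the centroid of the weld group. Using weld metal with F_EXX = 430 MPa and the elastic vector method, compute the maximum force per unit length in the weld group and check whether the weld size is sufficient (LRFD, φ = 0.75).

Total weld length L_w = 530 mm. Treat welds as unit-width lines.
Polar moment about centroid: J = 2[d³/12 + d(b/2)²] = 2[265³/12 + 265×45²] = 4175000 mm³.
Direct shear f_v = P/L_w = 64.9×10³ / 530 = 122.5 N/mm (vertical).
Torsion M = P·e = 64.9×10³ × 175 = 11358000 N·mm.
Critical point at (x, y) = (45, 132.5) from centroid. f_tx = M·y/J = 360.5 N/mm; f_ty = M·x/J = 122.4 N/mm.
Resultant f_max = √[f_tx² + (f_v + f_ty)²] = √[360.5² + (122.5 + 122.4)²] = 435.8 N/mm.
Capacity per unit length: φr_n = 0.75 × 0.6 × 430 × (0.707 × 6) = 820.8 N/mm.
435.8 ≤ 820.8 → adequate.

f_max ≈ 436 N/mm; adequate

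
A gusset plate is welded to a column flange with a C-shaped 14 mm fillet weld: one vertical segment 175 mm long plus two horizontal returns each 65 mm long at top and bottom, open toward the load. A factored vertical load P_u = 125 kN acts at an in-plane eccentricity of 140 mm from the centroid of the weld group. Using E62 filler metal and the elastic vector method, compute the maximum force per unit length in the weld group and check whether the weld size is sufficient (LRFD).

E62XX → F_EXX = 620 MPa.
Total weld length L_w = 305 mm. Treat welds as unit-width lines.
Centroid: x̄ = 2×65×32.5 / 305 = 13.85 mm from the vertical weld.
Polar moment about centroid: J = I_x + I_y = [175³/12 + 2×65×87.5²] + [175×13.85² + 2(65³/12 + 65×18.65²)] = 1566000 mm³.
Direct shear f_v = P/L_w = 125×10³ / 305 = 409.8 N/mm (vertical).
Torsion M = P·e = 125×10³ × 140 = 17500000 N·mm.
Critical point at (x, y) = (51.15, 87.5) from centroid. f_tx = M·y/J = 977.5 N/mm; f_ty = M·x/J = 571.4 N/mm.
Resultant f_max = √[f_tx² + (f_v + f_ty)²] = √[977.5² + (409.8 + 571.4)²] = 1385 N/mm.
Capacity per unit length: φr_n = 0.75 × 0.6 × 620 × (0.707 × 14) = 2762 N/mm.
1385 ≤ 2762 → adequate.

f_max ≈ 1390 N/mm; adequate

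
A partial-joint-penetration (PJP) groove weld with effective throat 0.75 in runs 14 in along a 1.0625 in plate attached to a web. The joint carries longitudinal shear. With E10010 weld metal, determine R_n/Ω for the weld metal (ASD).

R_n/Ω ≈ 315 kips

E100XX → F_EXX = 100 ksi.
Effective throat (given) t_e = 0.75 in.
A_we = 0.75 × 14 = 10.5 in².
F_nw = 0.6 F_EXX = 60 ksi.
R_n/Ω = (60 × 10.5) / 2.0 = 315 kips.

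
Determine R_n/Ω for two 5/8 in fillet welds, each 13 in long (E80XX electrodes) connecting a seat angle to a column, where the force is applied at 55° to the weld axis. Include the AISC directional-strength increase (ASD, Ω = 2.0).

E80XX → F_EXX = 80 ksi.
t_e = 0.707 × 0.625 = 0.4419 in; A_we = 0.4419 × 26 = 11.49 in².
Directional factor: 1.0 + 0.5 sin^1.5(55°) = 1.371.
F_nw = 0.6 × 80 × 1.371 = 65.79 ksi.
R_n/Ω = (65.79 × 11.49) / 2.0 = 377.9 kips.

R_n/Ω ≈ 378 kips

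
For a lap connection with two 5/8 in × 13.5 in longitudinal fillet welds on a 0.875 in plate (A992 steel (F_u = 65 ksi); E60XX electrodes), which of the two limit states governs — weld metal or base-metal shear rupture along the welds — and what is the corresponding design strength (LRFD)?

φR_n ≈ 322 kip (weld metal governs)

E60XX → F_EXX = 60 ksi.
t_e = 0.707 × 0.625 = 0.4419 in; L = 27 in.
Weld metal: φR_n = 0.75 × 0.6 × 60 × 0.4419 × 27 = 322.1 kip.
Base metal (shear rupture): φR_n = 0.75 × 0.6 × 65 × 0.875 × 27 = 691 kip.
Governing: weld metal.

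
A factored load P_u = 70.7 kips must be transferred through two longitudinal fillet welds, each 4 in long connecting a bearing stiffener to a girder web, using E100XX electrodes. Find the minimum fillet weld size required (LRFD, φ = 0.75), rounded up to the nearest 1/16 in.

E100XX → F_EXX = 100 ksi.
Total weld length L = 8 in.
Required throat t_e = P_u / (φ × 0.6 F_EXX × L) = 70.7 / (0.75 × 0.6 × 100 × 8) = 0.1964 in.
Required leg w = t_e / 0.707 = 0.2778 in → use 5/16 in.

w = 5/16 in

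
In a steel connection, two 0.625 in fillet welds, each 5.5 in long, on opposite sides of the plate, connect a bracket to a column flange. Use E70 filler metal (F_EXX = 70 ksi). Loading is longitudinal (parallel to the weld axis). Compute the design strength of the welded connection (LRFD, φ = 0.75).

Effective throat t_e = 0.707 × 0.625 = 0.4419 in.
Total length L = 11 in; A_we = 0.4419 × 11 = 4.861 in².
F_nw = 0.6 F_EXX = 0.6 × 70 = 42 ksi.
φR_n = 0.75 × 42 × 4.861 = 153.1 kips.

φR_n ≈ 153 kips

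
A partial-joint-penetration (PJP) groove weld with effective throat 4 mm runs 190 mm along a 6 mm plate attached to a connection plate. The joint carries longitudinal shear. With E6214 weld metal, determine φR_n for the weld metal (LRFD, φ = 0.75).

φR_n ≈ 212 kN

E62XX → F_EXX = 620 MPa.
Effective throat (given) t_e = 4 mm.
A_we = 4 × 190 = 760 mm².
F_nw = 0.6 F_EXX = 372 MPa.
φR_n = 0.75 × 372 × 760 × 10⁻³ = 212 kN.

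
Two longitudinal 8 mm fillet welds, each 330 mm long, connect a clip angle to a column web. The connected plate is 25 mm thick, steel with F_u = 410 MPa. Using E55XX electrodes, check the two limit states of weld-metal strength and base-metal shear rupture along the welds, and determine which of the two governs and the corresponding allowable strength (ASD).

E55XX → F_EXX = 550 MPa.
t_e = 0.707 × 8 = 5.656 mm; L = 660 mm.
Weld metal: R_n/Ω = (1/2.0) × 0.6 × 550 × 5.656 × 660 × 10⁻³ = 615.9 kN.
Base metal (shear rupture): R_n/Ω = (1/2.0) × 0.6 × 410 × 25 × 660 × 10⁻³ = 2030 kN.
Governing: weld metal.

R_n/Ω ≈ 616 kN (weld metal governs)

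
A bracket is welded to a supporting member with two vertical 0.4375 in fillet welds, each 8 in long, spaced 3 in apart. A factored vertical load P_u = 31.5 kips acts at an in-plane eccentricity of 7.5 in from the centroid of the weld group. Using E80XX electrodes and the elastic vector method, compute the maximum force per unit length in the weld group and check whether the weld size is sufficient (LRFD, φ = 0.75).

f_max ≈ 9.2 kip/in; adequate

E80XX → F_EXX = 80 ksi.
Total weld length L_w = 16 in. Treat welds as unit-width lines.
Polar moment about centroid: J = 2[d³/12 + d(b/2)²] = 2[8³/12 + 8×1.5²] = 121.3 in³.
Direct shear f_v = P/L_w = 31.5 / 16 = 1.969 kip/in (vertical).
Torsion M = P·e = 31.5 × 7.5 = 236.25 kip·in.
Critical point at (x, y) = (1.5, 4) from centroid. f_tx = M·y/J = 7.788 kip/in; f_ty = M·x/J = 2.921 kip/in.
Resultant f_max = √[f_tx² + (f_v + f_ty)²] = √[7.788² + (1.969 + 2.921)²] = 9.196 kip/in.
Capacity per unit length: φr_n = 0.75 × 0.6 × 80 × (0.707 × 0.4375) = 11.14 kip/in.
9.196 ≤ 11.14 → adequate.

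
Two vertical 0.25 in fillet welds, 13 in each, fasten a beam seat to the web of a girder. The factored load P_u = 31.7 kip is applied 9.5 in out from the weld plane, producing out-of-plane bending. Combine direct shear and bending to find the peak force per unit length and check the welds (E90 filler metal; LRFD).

f_max ≈ 5.48 kip/in; adequate

E90XX → F_EXX = 90 ksi.
L_w = 2 × 13 = 26 in; section modulus (unit throat) S = 2 × L²/6 = 56.33 in².
Direct shear f_v = P/L_w = 31.7/26 = 1.219 kip/in.
Moment M = P × e = 31.7 × 9.5 = 301.15 kip·in; bending f_b = M/S = 5.346 kip/in.
f_max = √(f_v² + f_b²) = √(1.219² + 5.346²) = 5.483 kip/in.
φr_n = 0.75 × 0.6 × 90 × (0.707 × 0.25) = 7.158 kip/in → adequate.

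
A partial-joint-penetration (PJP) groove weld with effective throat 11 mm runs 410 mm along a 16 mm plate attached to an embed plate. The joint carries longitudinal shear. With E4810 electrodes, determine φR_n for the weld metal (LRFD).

φR_n ≈ 974 kN

E48XX → F_EXX = 480 MPa.
Effective throat (given) t_e = 11 mm.
A_we = 11 × 410 = 4510 mm².
F_nw = 0.6 F_EXX = 288 MPa.
φR_n = 0.75 × 288 × 4510 × 10⁻³ = 974.2 kN.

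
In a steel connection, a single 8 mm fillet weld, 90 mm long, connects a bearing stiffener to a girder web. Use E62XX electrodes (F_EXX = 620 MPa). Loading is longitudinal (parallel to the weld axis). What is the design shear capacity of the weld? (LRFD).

Effective throat t_e = 0.707 × 8 = 5.656 mm.
Total length L = 90 mm; A_we = 5.656 × 90 = 509 mm².
F_nw = 0.6 F_EXX = 0.6 × 620 = 372 MPa.
φR_n = 0.75 × 372 × 509 × 10⁻³ = 142 kN.

φR_n ≈ 142 kN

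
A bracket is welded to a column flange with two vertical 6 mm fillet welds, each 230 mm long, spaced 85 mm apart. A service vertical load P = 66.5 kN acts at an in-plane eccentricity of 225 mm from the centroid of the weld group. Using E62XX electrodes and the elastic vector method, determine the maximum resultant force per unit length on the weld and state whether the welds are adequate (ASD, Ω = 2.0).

E62XX → F_EXX = 620 MPa.
Total weld length L_w = 460 mm. Treat welds as unit-width lines.
Polar moment about centroid: J = 2[d³/12 + d(b/2)²] = 2[230³/12 + 230×42.5²] = 2859000 mm³.
Direct shear f_v = P/L_w = 66.5×10³ / 460 = 144.6 N/mm (vertical).
Torsion M = P·e = 66.5×10³ × 225 = 14962000 N·mm.
Critical point at (x, y) = (42.5, 115) from centroid. f_tx = M·y/J = 601.9 N/mm; f_ty = M·x/J = 222.4 N/mm.
Resultant f_max = √[f_tx² + (f_v + f_ty)²] = √[601.9² + (144.6 + 222.4)²] = 705 N/mm.
Capacity per unit length: r_n/Ω = (1/2.0) × 0.6 × 620 × (0.707 × 6) = 789 N/mm.
705 ≤ 789 → adequate.

f_max ≈ 705 N/mm; adequate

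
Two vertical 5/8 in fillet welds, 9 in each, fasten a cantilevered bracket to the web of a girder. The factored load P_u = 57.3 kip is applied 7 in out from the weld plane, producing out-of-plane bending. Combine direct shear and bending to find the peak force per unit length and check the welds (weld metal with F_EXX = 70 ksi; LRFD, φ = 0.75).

f_max ≈ 15.2 kip/in; NOT adequate

L_w = 2 × 9 = 18 in; section modulus (unit throat) S = 2 × L²/6 = 27 in².
Direct shear f_v = P/L_w = 57.3/18 = 3.183 kip/in.
Moment M = P × e = 57.3 × 7 = 401.1 kip·in; bending f_b = M/S = 14.86 kip/in.
f_max = √(f_v² + f_b²) = √(3.183² + 14.86²) = 15.19 kip/in.
φr_n = 0.75 × 0.6 × 70 × (0.707 × 0.625) = 13.92 kip/in → NOT adequate.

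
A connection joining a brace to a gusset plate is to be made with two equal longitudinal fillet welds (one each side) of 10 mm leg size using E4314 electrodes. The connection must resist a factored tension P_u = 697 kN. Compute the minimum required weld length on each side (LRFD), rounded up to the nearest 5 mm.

E43XX → F_EXX = 430 MPa.
Throat t_e = 0.707 × 10 = 7.07 mm.
φr_n = 0.75 × 0.6 × 430 × 7.07 × 10⁻³ = 1.368 kN/mm.
L_req = P_u / φr_n = 697 / 1.368 = 509.5 mm total.
Per side: 509.5 / 2 = 254.7 mm.
Round up → use L = 255 mm on each side.

L = 255 mm on each side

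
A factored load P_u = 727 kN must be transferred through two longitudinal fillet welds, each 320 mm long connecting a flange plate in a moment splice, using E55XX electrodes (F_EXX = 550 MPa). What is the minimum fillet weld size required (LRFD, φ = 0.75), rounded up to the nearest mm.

w = 7 mm

Total weld length L = 640 mm.
Required throat t_e = P_u / (φ × 0.6 F_EXX × L) = 727 / (0.75 × 0.6 × 550 × 640 × 10⁻³) = 4.59 mm.
Required leg w = t_e / 0.707 = 6.492 mm → use 7 mm.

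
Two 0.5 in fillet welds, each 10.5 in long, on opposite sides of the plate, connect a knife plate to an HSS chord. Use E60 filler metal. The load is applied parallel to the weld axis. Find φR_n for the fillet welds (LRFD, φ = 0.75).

E60XX → F_EXX = 60 ksi.
Effective throat t_e = 0.707 × 0.5 = 0.3535 in.
Total length L = 21 in; A_we = 0.3535 × 21 = 7.423 in².
F_nw = 0.6 F_EXX = 0.6 × 60 = 36 ksi.
φR_n = 0.75 × 36 × 7.423 = 200.4 kips.

φR_n ≈ 200 kips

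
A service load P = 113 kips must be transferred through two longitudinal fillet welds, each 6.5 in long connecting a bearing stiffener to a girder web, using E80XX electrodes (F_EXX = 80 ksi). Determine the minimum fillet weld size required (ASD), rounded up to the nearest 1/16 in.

Total weld length L = 13 in.
Required throat t_e = P × Ω / (0.6 F_EXX × L) = 113 × 2.0 / (0.6 × 80 × 13) = 0.3622 in.
Required leg w = t_e / 0.707 = 0.5123 in → use 9/16 in.

w = 9/16 in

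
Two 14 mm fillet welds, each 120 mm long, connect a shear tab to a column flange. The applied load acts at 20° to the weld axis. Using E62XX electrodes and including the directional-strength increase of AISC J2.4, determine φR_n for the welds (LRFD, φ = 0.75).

E62XX → F_EXX = 620 MPa.
t_e = 0.707 × 14 = 9.898 mm; A_we = 9.898 × 240 = 2376 mm².
Directional factor: 1.0 + 0.5 sin^1.5(20°) = 1.1.
F_nw = 0.6 × 620 × 1.1 = 409.2 MPa.
φR_n = 0.75 × 409.2 × 2376 × 10⁻³ = 729.1 kN.

φR_n ≈ 729 kN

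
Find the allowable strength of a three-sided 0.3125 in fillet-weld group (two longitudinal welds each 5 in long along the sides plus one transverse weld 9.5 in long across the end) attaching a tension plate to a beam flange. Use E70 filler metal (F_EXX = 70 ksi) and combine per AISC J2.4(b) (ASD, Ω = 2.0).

t_e = 0.707 × 0.3125 = 0.2209 in.
R_nwl = 0.6 × 70 × 0.2209 × 10 = 92.79 kips (longitudinal, 2 welds).
R_nwt = 0.6 × 70 × 0.2209 × 9.5 = 88.15 kips (transverse, base value).
(i) R_nwl + R_nwt = 180.9 kips; (ii) 0.85 R_nwl + 1.5 R_nwt = 211.1 kips.
R_n = max = 211.1 kips [governs: (ii)]; R_n/Ω = 105.6 kips.

R_n/Ω ≈ 106 kips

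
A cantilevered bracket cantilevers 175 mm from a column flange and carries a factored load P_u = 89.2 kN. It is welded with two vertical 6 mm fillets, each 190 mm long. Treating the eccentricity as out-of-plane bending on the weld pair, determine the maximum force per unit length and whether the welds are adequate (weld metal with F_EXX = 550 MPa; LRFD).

f_max ≈ 1320 N/mm; NOT adequate

L_w = 2 × 190 = 380 mm; section modulus (unit throat) S = 2 × L²/6 = 12030 mm².
Direct shear f_v = P/L_w = 89.2×10³/380 = 234.7 N/mm.
Moment M = P × e = 89.2×10³ × 175 = 15610000 N·mm; bending f_b = M/S = 1297 N/mm.
f_max = √(f_v² + f_b²) = √(234.7² + 1297²) = 1318 N/mm.
φr_n = 0.75 × 0.6 × 550 × (0.707 × 6) = 1050 N/mm → NOT adequate.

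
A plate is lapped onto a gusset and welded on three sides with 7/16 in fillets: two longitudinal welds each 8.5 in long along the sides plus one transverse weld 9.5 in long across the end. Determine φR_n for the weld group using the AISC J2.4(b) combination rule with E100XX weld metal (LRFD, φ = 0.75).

φR_n ≈ 399 kips

E100XX → F_EXX = 100 ksi.
t_e = 0.707 × 0.4375 = 0.3093 in.
R_nwl = 0.6 × 100 × 0.3093 × 17 = 315.5 kips (longitudinal, 2 welds).
R_nwt = 0.6 × 100 × 0.3093 × 9.5 = 176.3 kips (transverse, base value).
(i) R_nwl + R_nwt = 491.8 kips; (ii) 0.85 R_nwl + 1.5 R_nwt = 532.6 kips.
R_n = max = 532.6 kips [governs: (ii)]; φR_n = 399.5 kips.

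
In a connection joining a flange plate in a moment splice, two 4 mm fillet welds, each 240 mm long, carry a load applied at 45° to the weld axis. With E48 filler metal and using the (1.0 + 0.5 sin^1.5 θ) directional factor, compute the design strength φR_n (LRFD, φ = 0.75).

φR_n ≈ 380 kN

E48XX → F_EXX = 480 MPa.
t_e = 0.707 × 4 = 2.828 mm; A_we = 2.828 × 480 = 1357 mm².
Directional factor: 1.0 + 0.5 sin^1.5(45°) = 1.297.
F_nw = 0.6 × 480 × 1.297 = 373.6 MPa.
φR_n = 0.75 × 373.6 × 1357 × 10⁻³ = 380.4 kN.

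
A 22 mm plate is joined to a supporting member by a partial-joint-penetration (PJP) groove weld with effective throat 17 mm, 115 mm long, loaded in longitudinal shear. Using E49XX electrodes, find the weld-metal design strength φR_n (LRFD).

E49XX → F_EXX = 490 MPa.
Effective throat (given) t_e = 17 mm.
A_we = 17 × 115 = 1955 mm².
F_nw = 0.6 F_EXX = 294 MPa.
φR_n = 0.75 × 294 × 1955 × 10⁻³ = 431.1 kN.

φR_n ≈ 431 kN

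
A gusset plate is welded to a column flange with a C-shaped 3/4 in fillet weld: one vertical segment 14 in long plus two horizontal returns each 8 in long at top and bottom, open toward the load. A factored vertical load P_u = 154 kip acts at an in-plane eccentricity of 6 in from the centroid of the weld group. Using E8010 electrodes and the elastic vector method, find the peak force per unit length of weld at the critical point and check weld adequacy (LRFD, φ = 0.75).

f_max ≈ 11 kip/in; adequate

E80XX → F_EXX = 80 ksi.
Total weld length L_w = 30 in. Treat welds as unit-width lines.
Centroid: x̄ = 2×8×4 / 30 = 2.133 in from the vertical weld.
Polar moment about centroid: J = I_x + I_y = [14³/12 + 2×8×7²] + [14×2.133² + 2(8³/12 + 8×1.867²)] = 1217 in³.
Direct shear f_v = P/L_w = 154 / 30 = 5.133 kip/in (vertical).
Torsion M = P·e = 154 × 6 = 924 kip·in.
Critical point at (x, y) = (5.867, 7) from centroid. f_tx = M·y/J = 5.313 kip/in; f_ty = M·x/J = 4.453 kip/in.
Resultant f_max = √[f_tx² + (f_v + f_ty)²] = √[5.313² + (5.133 + 4.453)²] = 10.96 kip/in.
Capacity per unit length: φr_n = 0.75 × 0.6 × 80 × (0.707 × 0.75) = 19.09 kip/in.
10.96 ≤ 19.09 → adequate.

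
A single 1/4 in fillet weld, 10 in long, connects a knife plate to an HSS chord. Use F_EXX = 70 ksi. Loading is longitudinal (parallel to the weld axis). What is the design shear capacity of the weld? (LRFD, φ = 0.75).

φR_n ≈ 55.7 kips

Effective throat t_e = 0.707 × 0.25 = 0.1767 in.
Total length L = 10 in; A_we = 0.1767 × 10 = 1.767 in².
F_nw = 0.6 F_EXX = 0.6 × 70 = 42 ksi.
φR_n = 0.75 × 42 × 1.767 = 55.68 kips.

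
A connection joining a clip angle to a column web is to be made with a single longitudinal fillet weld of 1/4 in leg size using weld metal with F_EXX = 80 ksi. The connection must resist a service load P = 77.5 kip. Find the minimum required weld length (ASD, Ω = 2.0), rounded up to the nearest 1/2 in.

L = 18.5 in

Throat t_e = 0.707 × 0.25 = 0.1767 in.
r_n/Ω = (0.6 × 80 × 0.1767) / 2.0 = 4.242 kip/in.
L_req = P / (r_n/Ω) = 77.5 / 4.242 = 18.27 in total.
Round up → use L = 18.5 in.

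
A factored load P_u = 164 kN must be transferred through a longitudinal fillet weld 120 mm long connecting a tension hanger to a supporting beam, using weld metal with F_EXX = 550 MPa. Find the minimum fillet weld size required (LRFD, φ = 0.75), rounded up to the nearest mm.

w = 8 mm

Total weld length L = 120 mm.
Required throat t_e = P_u / (φ × 0.6 F_EXX × L) = 164 / (0.75 × 0.6 × 550 × 120 × 10⁻³) = 5.522 mm.
Required leg w = t_e / 0.707 = 7.81 mm → use 8 mm.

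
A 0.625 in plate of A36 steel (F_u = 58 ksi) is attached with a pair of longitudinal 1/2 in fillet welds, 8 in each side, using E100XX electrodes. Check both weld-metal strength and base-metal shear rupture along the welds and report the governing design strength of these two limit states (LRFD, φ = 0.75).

φR_n ≈ 255 kips (weld metal governs)

E100XX → F_EXX = 100 ksi.
t_e = 0.707 × 0.5 = 0.3535 in; L = 16 in.
Weld metal: φR_n = 0.75 × 0.6 × 100 × 0.3535 × 16 = 254.5 kips.
Base metal (shear rupture): φR_n = 0.75 × 0.6 × 58 × 0.625 × 16 = 261 kips.
Governing: weld metal.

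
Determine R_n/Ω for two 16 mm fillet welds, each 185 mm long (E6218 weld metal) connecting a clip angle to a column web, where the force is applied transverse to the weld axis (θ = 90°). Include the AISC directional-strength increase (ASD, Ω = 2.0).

E62XX → F_EXX = 620 MPa.
t_e = 0.707 × 16 = 11.31 mm; A_we = 11.31 × 370 = 4185 mm².
Directional factor: 1.0 + 0.5 sin^1.5(90°) = 1.5.
F_nw = 0.6 × 620 × 1.5 = 558 MPa.
R_n/Ω = (558 × 4185) / 2.0 × 10⁻³ = 1168 kN.

R_n/Ω ≈ 1170 kN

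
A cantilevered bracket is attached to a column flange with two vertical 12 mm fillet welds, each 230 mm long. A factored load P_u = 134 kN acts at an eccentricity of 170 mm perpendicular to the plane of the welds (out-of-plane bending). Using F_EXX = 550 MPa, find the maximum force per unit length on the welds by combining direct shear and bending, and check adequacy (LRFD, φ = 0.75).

f_max ≈ 1320 N/mm; adequate

L_w = 2 × 230 = 460 mm; section modulus (unit throat) S = 2 × L²/6 = 17630 mm².
Direct shear f_v = P/L_w = 134×10³/460 = 291.3 N/mm.
Moment M = P × e = 134×10³ × 170 = 22780000 N·mm; bending f_b = M/S = 1292 N/mm.
f_max = √(f_v² + f_b²) = √(291.3² + 1292²) = 1324 N/mm.
φr_n = 0.75 × 0.6 × 550 × (0.707 × 12) = 2100 N/mm → adequate.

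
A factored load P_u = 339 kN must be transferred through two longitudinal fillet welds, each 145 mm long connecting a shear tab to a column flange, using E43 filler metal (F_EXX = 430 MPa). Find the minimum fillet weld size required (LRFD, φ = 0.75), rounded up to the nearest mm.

w = 9 mm

Total weld length L = 290 mm.
Required throat t_e = P_u / (φ × 0.6 F_EXX × L) = 339 / (0.75 × 0.6 × 430 × 290 × 10⁻³) = 6.041 mm.
Required leg w = t_e / 0.707 = 8.545 mm → use 9 mm.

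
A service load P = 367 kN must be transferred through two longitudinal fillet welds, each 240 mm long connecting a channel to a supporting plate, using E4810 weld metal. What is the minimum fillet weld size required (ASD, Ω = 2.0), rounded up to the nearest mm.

E48XX → F_EXX = 480 MPa.
Total weld length L = 480 mm.
Required throat t_e = P × Ω / (0.6 F_EXX × L) = 367 × 2.0 / (0.6 × 480 × 480 × 10⁻³) = 5.31 mm.
Required leg w = t_e / 0.707 = 7.51 mm → use 8 mm.

w = 8 mm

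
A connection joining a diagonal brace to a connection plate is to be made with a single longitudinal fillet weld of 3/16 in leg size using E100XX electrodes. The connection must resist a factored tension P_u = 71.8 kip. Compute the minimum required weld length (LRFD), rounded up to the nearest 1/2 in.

E100XX → F_EXX = 100 ksi.
Throat t_e = 0.707 × 0.1875 = 0.1326 in.
φr_n = 0.75 × 0.6 × 100 × 0.1326 = 5.965 kip/in.
L_req = P_u / φr_n = 71.8 / 5.965 = 12.04 in total.
Round up → use L = 12.5 in.

L = 12.5 in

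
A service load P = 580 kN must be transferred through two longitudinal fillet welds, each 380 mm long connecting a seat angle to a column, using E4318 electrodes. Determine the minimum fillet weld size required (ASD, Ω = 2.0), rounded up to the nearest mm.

w = 9 mm

E43XX → F_EXX = 430 MPa.
Total weld length L = 760 mm.
Required throat t_e = P × Ω / (0.6 F_EXX × L) = 580 × 2.0 / (0.6 × 430 × 760 × 10⁻³) = 5.916 mm.
Required leg w = t_e / 0.707 = 8.368 mm → use 9 mm.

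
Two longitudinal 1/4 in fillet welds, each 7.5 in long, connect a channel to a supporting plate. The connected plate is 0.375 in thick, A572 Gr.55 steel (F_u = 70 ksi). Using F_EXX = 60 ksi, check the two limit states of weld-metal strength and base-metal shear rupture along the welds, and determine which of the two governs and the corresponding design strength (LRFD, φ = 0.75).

t_e = 0.707 × 0.25 = 0.1767 in; L = 15 in.
Weld metal: φR_n = 0.75 × 0.6 × 60 × 0.1767 × 15 = 71.58 kips.
Base metal (shear rupture): φR_n = 0.75 × 0.6 × 70 × 0.375 × 15 = 177.2 kips.
Governing: weld metal.

φR_n ≈ 71.6 kips (weld metal governs)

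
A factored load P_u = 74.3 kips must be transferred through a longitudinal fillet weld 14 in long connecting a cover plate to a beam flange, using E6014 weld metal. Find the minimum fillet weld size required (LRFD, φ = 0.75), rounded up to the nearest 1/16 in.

E60XX → F_EXX = 60 ksi.
Total weld length L = 14 in.
Required throat t_e = P_u / (φ × 0.6 F_EXX × L) = 74.3 / (0.75 × 0.6 × 60 × 14) = 0.1966 in.
Required leg w = t_e / 0.707 = 0.278 in → use 5/16 in.

w = 5/16 in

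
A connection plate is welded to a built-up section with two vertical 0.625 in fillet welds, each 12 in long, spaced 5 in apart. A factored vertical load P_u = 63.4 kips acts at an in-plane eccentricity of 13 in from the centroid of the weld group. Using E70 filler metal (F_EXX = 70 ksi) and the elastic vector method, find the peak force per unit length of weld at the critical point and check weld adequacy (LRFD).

f_max ≈ 13.5 kip/in; adequate

Total weld length L_w = 24 in. Treat welds as unit-width lines.
Polar moment about centroid: J = 2[d³/12 + d(b/2)²] = 2[12³/12 + 12×2.5²] = 438 in³.
Direct shear f_v = P/L_w = 63.4 / 24 = 2.642 kip/in (vertical).
Torsion M = P·e = 63.4 × 13 = 824.2 kip·in.
Critical point at (x, y) = (2.5, 6) from centroid. f_tx = M·y/J = 11.29 kip/in; f_ty = M·x/J = 4.704 kip/in.
Resultant f_max = √[f_tx² + (f_v + f_ty)²] = √[11.29² + (2.642 + 4.704)²] = 13.47 kip/in.
Capacity per unit length: φr_n = 0.75 × 0.6 × 70 × (0.707 × 0.625) = 13.92 kip/in.
13.47 ≤ 13.92 → adequate.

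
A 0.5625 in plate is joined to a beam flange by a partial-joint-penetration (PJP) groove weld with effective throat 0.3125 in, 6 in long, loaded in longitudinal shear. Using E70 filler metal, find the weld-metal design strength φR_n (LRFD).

E70XX → F_EXX = 70 ksi.
Effective throat (given) t_e = 0.3125 in.
A_we = 0.3125 × 6 = 1.875 in².
F_nw = 0.6 F_EXX = 42 ksi.
φR_n = 0.75 × 42 × 1.875 = 59.06 kip.

φR_n ≈ 59.1 kip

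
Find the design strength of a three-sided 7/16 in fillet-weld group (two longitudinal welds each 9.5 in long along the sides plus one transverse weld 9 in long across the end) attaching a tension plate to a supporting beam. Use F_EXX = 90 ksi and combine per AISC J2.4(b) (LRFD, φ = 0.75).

φR_n ≈ 371 kip

t_e = 0.707 × 0.4375 = 0.3093 in.
R_nwl = 0.6 × 90 × 0.3093 × 19 = 317.4 kip (longitudinal, 2 welds).
R_nwt = 0.6 × 90 × 0.3093 × 9 = 150.3 kip (transverse, base value).
(i) R_nwl + R_nwt = 467.7 kip; (ii) 0.85 R_nwl + 1.5 R_nwt = 495.2 kip.
R_n = max = 495.2 kip [governs: (ii)]; φR_n = 371.4 kip.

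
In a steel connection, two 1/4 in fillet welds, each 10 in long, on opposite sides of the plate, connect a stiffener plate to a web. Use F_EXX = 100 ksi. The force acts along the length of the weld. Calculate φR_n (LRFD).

φR_n ≈ 159 kips

Effective throat t_e = 0.707 × 0.25 = 0.1767 in.
Total length L = 20 in; A_we = 0.1767 × 20 = 3.535 in².
F_nw = 0.6 F_EXX = 0.6 × 100 = 60 ksi.
φR_n = 0.75 × 60 × 3.535 = 159.1 kips.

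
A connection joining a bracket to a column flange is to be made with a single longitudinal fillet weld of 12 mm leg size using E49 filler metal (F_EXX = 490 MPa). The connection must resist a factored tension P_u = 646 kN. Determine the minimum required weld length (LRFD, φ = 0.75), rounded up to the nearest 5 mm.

L = 350 mm

Throat t_e = 0.707 × 12 = 8.484 mm.
φr_n = 0.75 × 0.6 × 490 × 8.484 × 10⁻³ = 1.871 kN/mm.
L_req = P_u / φr_n = 646 / 1.871 = 345.3 mm total.
Round up → use L = 350 mm.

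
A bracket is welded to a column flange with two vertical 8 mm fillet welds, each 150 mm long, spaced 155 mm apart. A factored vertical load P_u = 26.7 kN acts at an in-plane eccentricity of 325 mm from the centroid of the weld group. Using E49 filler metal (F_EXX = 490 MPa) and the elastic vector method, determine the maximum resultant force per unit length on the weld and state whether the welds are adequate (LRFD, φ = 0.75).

Total weld length L_w = 300 mm. Treat welds as unit-width lines.
Polar moment about centroid: J = 2[d³/12 + d(b/2)²] = 2[150³/12 + 150×77.5²] = 2364000 mm³.
Direct shear f_v = P/L_w = 26.7×10³ / 300 = 89 N/mm (vertical).
Torsion M = P·e = 26.7×10³ × 325 = 8677500 N·mm.
Critical point at (x, y) = (77.5, 75) from centroid. f_tx = M·y/J = 275.3 N/mm; f_ty = M·x/J = 284.4 N/mm.
Resultant f_max = √[f_tx² + (f_v + f_ty)²] = √[275.3² + (89 + 284.4)²] = 463.9 N/mm.
Capacity per unit length: φr_n = 0.75 × 0.6 × 490 × (0.707 × 8) = 1247 N/mm.
463.9 ≤ 1247 → adequate.

f_max ≈ 464 N/mm; adequate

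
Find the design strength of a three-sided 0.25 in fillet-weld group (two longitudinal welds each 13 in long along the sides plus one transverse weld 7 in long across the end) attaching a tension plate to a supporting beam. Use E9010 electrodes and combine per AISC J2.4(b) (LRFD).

E90XX → F_EXX = 90 ksi.
t_e = 0.707 × 0.25 = 0.1767 in.
R_nwl = 0.6 × 90 × 0.1767 × 26 = 248.2 kip (longitudinal, 2 welds).
R_nwt = 0.6 × 90 × 0.1767 × 7 = 66.81 kip (transverse, base value).
(i) R_nwl + R_nwt = 315 kip; (ii) 0.85 R_nwl + 1.5 R_nwt = 311.2 kip.
R_n = max = 315 kip [governs: (i)]; φR_n = 236.2 kip.

φR_n ≈ 236 kip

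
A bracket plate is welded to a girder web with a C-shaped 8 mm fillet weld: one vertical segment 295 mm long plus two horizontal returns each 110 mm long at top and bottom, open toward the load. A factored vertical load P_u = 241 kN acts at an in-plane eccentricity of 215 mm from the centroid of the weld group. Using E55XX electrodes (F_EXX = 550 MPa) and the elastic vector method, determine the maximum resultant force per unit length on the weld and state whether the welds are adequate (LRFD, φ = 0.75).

f_max ≈ 1470 N/mm; NOT adequate

Total weld length L_w = 515 mm. Treat welds as unit-width lines.
Centroid: x̄ = 2×110×55 / 515 = 23.5 mm from the vertical weld.
Polar moment about centroid: J = I_x + I_y = [295³/12 + 2×110×147.5²] + [295×23.5² + 2(110³/12 + 110×31.5²)] = 7529000 mm³.
Direct shear f_v = P/L_w = 241×10³ / 515 = 468 N/mm (vertical).
Torsion M = P·e = 241×10³ × 215 = 51815000 N·mm.
Critical point at (x, y) = (86.5, 147.5) from centroid. f_tx = M·y/J = 1015 N/mm; f_ty = M·x/J = 595.3 N/mm.
Resultant f_max = √[f_tx² + (f_v + f_ty)²] = √[1015² + (468 + 595.3)²] = 1470 N/mm.
Capacity per unit length: φr_n = 0.75 × 0.6 × 550 × (0.707 × 8) = 1400 N/mm.
1470 > 1400 → NOT adequate.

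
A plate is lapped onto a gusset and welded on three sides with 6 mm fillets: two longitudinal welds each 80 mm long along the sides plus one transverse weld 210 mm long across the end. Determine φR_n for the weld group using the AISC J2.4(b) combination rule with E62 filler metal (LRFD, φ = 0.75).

φR_n ≈ 534 kN

E62XX → F_EXX = 620 MPa.
t_e = 0.707 × 6 = 4.242 mm.
R_nwl = 0.6 × 620 × 4.242 × 160 × 10⁻³ = 252.5 kN (longitudinal, 2 welds).
R_nwt = 0.6 × 620 × 4.242 × 210 × 10⁻³ = 331.4 kN (transverse, base value).
(i) R_nwl + R_nwt = 583.9 kN; (ii) 0.85 R_nwl + 1.5 R_nwt = 711.7 kN.
R_n = max = 711.7 kN [governs: (ii)]; φR_n = 533.8 kN.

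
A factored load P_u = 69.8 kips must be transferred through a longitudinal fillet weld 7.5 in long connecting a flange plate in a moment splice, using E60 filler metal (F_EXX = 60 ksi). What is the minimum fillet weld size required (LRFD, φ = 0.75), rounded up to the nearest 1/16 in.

Total weld length L = 7.5 in.
Required throat t_e = P_u / (φ × 0.6 F_EXX × L) = 69.8 / (0.75 × 0.6 × 60 × 7.5) = 0.3447 in.
Required leg w = t_e / 0.707 = 0.4875 in → use 1/2 in.

w = 1/2 in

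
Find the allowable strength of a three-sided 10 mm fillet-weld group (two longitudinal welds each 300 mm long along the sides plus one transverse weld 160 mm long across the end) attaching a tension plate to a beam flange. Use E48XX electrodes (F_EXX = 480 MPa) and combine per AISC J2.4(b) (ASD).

R_n/Ω ≈ 774 kN

t_e = 0.707 × 10 = 7.07 mm.
R_nwl = 0.6 × 480 × 7.07 × 600 × 10⁻³ = 1222 kN (longitudinal, 2 welds).
R_nwt = 0.6 × 480 × 7.07 × 160 × 10⁻³ = 325.8 kN (transverse, base value).
(i) R_nwl + R_nwt = 1547 kN; (ii) 0.85 R_nwl + 1.5 R_nwt = 1527 kN.
R_n = max = 1547 kN [governs: (i)]; R_n/Ω = 773.7 kN.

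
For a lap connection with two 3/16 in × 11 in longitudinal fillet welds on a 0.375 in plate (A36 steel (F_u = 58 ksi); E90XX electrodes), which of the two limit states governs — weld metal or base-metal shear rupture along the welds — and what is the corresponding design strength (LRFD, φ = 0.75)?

φR_n ≈ 118 kips (weld metal governs)

E90XX → F_EXX = 90 ksi.
t_e = 0.707 × 0.1875 = 0.1326 in; L = 22 in.
Weld metal: φR_n = 0.75 × 0.6 × 90 × 0.1326 × 22 = 118.1 kips.
Base metal (shear rupture): φR_n = 0.75 × 0.6 × 58 × 0.375 × 22 = 215.3 kips.
Governing: weld metal.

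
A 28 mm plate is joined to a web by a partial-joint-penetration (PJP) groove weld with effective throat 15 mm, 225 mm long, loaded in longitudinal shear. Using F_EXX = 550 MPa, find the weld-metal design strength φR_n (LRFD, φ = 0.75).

φR_n ≈ 835 kN

Effective throat (given) t_e = 15 mm.
A_we = 15 × 225 = 3375 mm².
F_nw = 0.6 F_EXX = 330 MPa.
φR_n = 0.75 × 330 × 3375 × 10⁻³ = 835.3 kN.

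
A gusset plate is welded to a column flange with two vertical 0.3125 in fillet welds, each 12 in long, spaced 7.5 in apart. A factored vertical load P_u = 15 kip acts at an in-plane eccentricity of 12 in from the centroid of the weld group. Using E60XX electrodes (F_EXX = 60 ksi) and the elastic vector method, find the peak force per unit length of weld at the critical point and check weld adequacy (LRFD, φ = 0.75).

Total weld length L_w = 24 in. Treat welds as unit-width lines.
Polar moment about centroid: J = 2[d³/12 + d(b/2)²] = 2[12³/12 + 12×3.75²] = 625.5 in³.
Direct shear f_v = P/L_w = 15 / 24 = 0.625 kip/in (vertical).
Torsion M = P·e = 15 × 12 = 180 kip·in.
Critical point at (x, y) = (3.75, 6) from centroid. f_tx = M·y/J = 1.727 kip/in; f_ty = M·x/J = 1.079 kip/in.
Resultant f_max = √[f_tx² + (f_v + f_ty)²] = √[1.727² + (0.625 + 1.079)²] = 2.426 kip/in.
Capacity per unit length: φr_n = 0.75 × 0.6 × 60 × (0.707 × 0.3125) = 5.965 kip/in.
2.426 ≤ 5.965 → adequate.

f_max ≈ 2.43 kip/in; adequate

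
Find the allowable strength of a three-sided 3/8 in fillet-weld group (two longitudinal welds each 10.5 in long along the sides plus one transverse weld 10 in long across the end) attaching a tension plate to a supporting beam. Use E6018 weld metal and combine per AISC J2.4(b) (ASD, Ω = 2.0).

R_n/Ω ≈ 157 kips

E60XX → F_EXX = 60 ksi.
t_e = 0.707 × 0.375 = 0.2651 in.
R_nwl = 0.6 × 60 × 0.2651 × 21 = 200.4 kips (longitudinal, 2 welds).
R_nwt = 0.6 × 60 × 0.2651 × 10 = 95.44 kips (transverse, base value).
(i) R_nwl + R_nwt = 295.9 kips; (ii) 0.85 R_nwl + 1.5 R_nwt = 313.5 kips.
R_n = max = 313.5 kips [governs: (ii)]; R_n/Ω = 156.8 kips.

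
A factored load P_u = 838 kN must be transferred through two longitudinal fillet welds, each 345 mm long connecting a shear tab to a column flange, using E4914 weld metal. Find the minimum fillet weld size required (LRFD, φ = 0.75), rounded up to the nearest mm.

E49XX → F_EXX = 490 MPa.
Total weld length L = 690 mm.
Required throat t_e = P_u / (φ × 0.6 F_EXX × L) = 838 / (0.75 × 0.6 × 490 × 690 × 10⁻³) = 5.508 mm.
Required leg w = t_e / 0.707 = 7.791 mm → use 8 mm.

w = 8 mm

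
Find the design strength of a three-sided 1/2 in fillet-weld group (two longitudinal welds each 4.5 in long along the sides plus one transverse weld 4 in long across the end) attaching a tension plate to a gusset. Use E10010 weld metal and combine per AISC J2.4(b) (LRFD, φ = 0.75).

E100XX → F_EXX = 100 ksi.
t_e = 0.707 × 0.5 = 0.3535 in.
R_nwl = 0.6 × 100 × 0.3535 × 9 = 190.9 kip (longitudinal, 2 welds).
R_nwt = 0.6 × 100 × 0.3535 × 4 = 84.84 kip (transverse, base value).
(i) R_nwl + R_nwt = 275.7 kip; (ii) 0.85 R_nwl + 1.5 R_nwt = 289.5 kip.
R_n = max = 289.5 kip [governs: (ii)]; φR_n = 217.1 kip.

φR_n ≈ 217 kip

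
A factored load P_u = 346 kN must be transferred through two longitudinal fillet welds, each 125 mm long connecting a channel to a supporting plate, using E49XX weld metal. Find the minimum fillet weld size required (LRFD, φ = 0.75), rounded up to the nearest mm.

E49XX → F_EXX = 490 MPa.
Total weld length L = 250 mm.
Required throat t_e = P_u / (φ × 0.6 F_EXX × L) = 346 / (0.75 × 0.6 × 490 × 250 × 10⁻³) = 6.277 mm.
Required leg w = t_e / 0.707 = 8.878 mm → use 9 mm.

w = 9 mm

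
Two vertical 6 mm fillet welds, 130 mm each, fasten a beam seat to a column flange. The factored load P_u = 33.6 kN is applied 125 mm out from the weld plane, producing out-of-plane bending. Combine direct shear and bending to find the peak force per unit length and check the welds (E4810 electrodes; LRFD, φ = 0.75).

f_max ≈ 757 N/mm; adequate

E48XX → F_EXX = 480 MPa.
L_w = 2 × 130 = 260 mm; section modulus (unit throat) S = 2 × L²/6 = 5633 mm².
Direct shear f_v = P/L_w = 33.6×10³/260 = 129.2 N/mm.
Moment M = P × e = 33.6×10³ × 125 = 4200000 N·mm; bending f_b = M/S = 745.6 N/mm.
f_max = √(f_v² + f_b²) = √(129.2² + 745.6²) = 756.7 N/mm.
φr_n = 0.75 × 0.6 × 480 × (0.707 × 6) = 916.3 N/mm → adequate.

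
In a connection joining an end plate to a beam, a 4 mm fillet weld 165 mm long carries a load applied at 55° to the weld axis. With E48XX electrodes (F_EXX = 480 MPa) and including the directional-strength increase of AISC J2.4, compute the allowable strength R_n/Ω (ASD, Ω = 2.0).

R_n/Ω ≈ 92.1 kN

t_e = 0.707 × 4 = 2.828 mm; A_we = 2.828 × 165 = 466.6 mm².
Directional factor: 1.0 + 0.5 sin^1.5(55°) = 1.371.
F_nw = 0.6 × 480 × 1.371 = 394.8 MPa.
R_n/Ω = (394.8 × 466.6) / 2.0 × 10⁻³ = 92.1 kN.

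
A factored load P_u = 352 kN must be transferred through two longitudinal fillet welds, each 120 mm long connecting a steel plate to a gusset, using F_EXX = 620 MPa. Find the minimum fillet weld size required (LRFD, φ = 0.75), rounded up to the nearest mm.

Total weld length L = 240 mm.
Required throat t_e = P_u / (φ × 0.6 F_EXX × L) = 352 / (0.75 × 0.6 × 620 × 240 × 10⁻³) = 5.257 mm.
Required leg w = t_e / 0.707 = 7.435 mm → use 8 mm.

w = 8 mm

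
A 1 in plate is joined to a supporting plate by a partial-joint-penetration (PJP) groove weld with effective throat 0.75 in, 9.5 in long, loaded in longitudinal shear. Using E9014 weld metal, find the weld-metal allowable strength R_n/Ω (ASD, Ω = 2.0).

R_n/Ω ≈ 192 kips

E90XX → F_EXX = 90 ksi.
Effective throat (given) t_e = 0.75 in.
A_we = 0.75 × 9.5 = 7.125 in².
F_nw = 0.6 F_EXX = 54 ksi.
R_n/Ω = (54 × 7.125) / 2.0 = 192.4 kips.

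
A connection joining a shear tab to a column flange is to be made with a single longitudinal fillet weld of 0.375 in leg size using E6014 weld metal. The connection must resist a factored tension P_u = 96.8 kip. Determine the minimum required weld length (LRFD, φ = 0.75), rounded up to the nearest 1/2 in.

L = 14 in

E60XX → F_EXX = 60 ksi.
Throat t_e = 0.707 × 0.375 = 0.2651 in.
φr_n = 0.75 × 0.6 × 60 × 0.2651 = 7.158 kip/in.
L_req = P_u / φr_n = 96.8 / 7.158 = 13.52 in total.
Round up → use L = 14 in.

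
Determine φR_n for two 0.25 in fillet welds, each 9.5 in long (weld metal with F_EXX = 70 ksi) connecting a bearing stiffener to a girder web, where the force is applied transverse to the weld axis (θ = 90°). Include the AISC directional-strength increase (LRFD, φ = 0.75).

φR_n ≈ 159 kips

t_e = 0.707 × 0.25 = 0.1767 in; A_we = 0.1767 × 19 = 3.358 in².
Directional factor: 1.0 + 0.5 sin^1.5(90°) = 1.5.
F_nw = 0.6 × 70 × 1.5 = 63 ksi.
φR_n = 0.75 × 63 × 3.358 = 158.7 kips.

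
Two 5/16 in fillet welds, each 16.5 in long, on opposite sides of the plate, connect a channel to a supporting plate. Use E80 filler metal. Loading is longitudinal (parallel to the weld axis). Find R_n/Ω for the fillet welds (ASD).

R_n/Ω ≈ 175 kips

E80XX → F_EXX = 80 ksi.
Effective throat t_e = 0.707 × 0.3125 = 0.2209 in.
Total length L = 33 in; A_we = 0.2209 × 33 = 7.291 in².
F_nw = 0.6 F_EXX = 0.6 × 80 = 48 ksi.
R_n = 48 × 7.291 = 350 kips; R_n/Ω = 350/2.0 = 175 kips.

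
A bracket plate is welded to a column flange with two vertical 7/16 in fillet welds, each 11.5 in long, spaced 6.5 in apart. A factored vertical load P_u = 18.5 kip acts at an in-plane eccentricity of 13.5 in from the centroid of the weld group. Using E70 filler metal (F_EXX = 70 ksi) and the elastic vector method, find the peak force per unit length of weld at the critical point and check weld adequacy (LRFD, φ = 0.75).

f_max ≈ 3.78 kip/in; adequate

Total weld length L_w = 23 in. Treat welds as unit-width lines.
Polar moment about centroid: J = 2[d³/12 + d(b/2)²] = 2[11.5³/12 + 11.5×3.25²] = 496.4 in³.
Direct shear f_v = P/L_w = 18.5 / 23 = 0.8043 kip/in (vertical).
Torsion M = P·e = 18.5 × 13.5 = 249.75 kip·in.
Critical point at (x, y) = (3.25, 5.75) from centroid. f_tx = M·y/J = 2.893 kip/in; f_ty = M·x/J = 1.635 kip/in.
Resultant f_max = √[f_tx² + (f_v + f_ty)²] = √[2.893² + (0.8043 + 1.635)²] = 3.784 kip/in.
Capacity per unit length: φr_n = 0.75 × 0.6 × 70 × (0.707 × 0.4375) = 9.743 kip/in.
3.784 ≤ 9.743 → adequate.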